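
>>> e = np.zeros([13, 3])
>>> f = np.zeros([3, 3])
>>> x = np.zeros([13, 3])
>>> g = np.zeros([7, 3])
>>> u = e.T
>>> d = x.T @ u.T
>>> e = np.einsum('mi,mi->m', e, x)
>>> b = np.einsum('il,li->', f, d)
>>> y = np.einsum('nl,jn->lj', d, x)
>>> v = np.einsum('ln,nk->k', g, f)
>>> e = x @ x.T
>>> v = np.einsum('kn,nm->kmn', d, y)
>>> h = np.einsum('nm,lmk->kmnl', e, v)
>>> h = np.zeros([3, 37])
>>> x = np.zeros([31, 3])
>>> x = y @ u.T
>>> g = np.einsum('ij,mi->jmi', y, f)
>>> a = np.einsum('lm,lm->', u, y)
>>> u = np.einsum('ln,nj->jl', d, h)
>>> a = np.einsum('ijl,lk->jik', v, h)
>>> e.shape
(13, 13)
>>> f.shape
(3, 3)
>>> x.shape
(3, 3)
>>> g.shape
(13, 3, 3)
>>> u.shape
(37, 3)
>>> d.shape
(3, 3)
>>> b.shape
()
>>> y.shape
(3, 13)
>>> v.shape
(3, 13, 3)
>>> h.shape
(3, 37)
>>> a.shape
(13, 3, 37)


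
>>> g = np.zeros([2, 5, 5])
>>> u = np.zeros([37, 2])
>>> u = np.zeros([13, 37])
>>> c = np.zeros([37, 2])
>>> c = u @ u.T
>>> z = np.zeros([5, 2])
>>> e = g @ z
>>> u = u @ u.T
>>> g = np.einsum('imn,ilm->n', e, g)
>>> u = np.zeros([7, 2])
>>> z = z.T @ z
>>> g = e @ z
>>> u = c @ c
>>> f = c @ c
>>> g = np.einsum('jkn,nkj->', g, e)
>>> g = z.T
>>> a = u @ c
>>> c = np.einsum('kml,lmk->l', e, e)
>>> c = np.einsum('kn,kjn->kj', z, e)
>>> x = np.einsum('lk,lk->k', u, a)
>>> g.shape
(2, 2)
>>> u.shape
(13, 13)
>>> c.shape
(2, 5)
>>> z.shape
(2, 2)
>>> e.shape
(2, 5, 2)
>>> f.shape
(13, 13)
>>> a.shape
(13, 13)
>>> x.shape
(13,)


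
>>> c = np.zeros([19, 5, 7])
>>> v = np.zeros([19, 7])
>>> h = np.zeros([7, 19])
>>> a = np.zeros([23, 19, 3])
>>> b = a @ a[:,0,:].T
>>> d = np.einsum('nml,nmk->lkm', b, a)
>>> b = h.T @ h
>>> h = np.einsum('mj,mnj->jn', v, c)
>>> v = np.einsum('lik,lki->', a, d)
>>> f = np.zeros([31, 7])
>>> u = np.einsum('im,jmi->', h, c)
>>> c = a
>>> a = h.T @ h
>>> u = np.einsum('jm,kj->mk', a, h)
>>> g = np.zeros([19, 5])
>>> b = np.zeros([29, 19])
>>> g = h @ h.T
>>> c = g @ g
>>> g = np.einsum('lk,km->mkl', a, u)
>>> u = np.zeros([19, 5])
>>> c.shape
(7, 7)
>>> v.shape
()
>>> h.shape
(7, 5)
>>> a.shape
(5, 5)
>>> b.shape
(29, 19)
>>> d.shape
(23, 3, 19)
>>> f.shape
(31, 7)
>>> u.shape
(19, 5)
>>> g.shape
(7, 5, 5)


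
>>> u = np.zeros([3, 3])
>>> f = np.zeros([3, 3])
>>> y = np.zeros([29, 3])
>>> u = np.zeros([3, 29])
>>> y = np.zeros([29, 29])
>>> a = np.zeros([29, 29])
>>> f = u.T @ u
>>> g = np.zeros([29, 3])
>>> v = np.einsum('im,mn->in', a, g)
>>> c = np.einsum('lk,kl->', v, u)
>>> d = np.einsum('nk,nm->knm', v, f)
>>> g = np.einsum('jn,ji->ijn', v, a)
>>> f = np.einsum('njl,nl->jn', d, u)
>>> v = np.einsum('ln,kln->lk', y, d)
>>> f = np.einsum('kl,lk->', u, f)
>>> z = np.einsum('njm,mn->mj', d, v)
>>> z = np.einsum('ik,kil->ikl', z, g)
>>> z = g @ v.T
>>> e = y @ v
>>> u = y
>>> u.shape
(29, 29)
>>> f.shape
()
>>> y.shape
(29, 29)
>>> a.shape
(29, 29)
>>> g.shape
(29, 29, 3)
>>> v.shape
(29, 3)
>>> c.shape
()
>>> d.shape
(3, 29, 29)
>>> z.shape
(29, 29, 29)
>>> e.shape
(29, 3)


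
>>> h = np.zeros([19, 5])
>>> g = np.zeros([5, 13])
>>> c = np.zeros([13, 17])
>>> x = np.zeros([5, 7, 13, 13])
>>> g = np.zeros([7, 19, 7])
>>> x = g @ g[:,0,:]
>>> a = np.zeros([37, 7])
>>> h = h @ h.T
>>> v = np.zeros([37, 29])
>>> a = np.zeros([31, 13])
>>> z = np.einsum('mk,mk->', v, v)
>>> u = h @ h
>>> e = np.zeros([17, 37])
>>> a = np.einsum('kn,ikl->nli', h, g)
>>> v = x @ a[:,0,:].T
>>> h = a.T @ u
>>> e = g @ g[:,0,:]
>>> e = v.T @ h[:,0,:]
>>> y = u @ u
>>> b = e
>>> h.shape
(7, 7, 19)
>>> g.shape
(7, 19, 7)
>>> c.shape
(13, 17)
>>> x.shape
(7, 19, 7)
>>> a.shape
(19, 7, 7)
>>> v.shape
(7, 19, 19)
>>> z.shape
()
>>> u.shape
(19, 19)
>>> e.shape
(19, 19, 19)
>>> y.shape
(19, 19)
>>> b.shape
(19, 19, 19)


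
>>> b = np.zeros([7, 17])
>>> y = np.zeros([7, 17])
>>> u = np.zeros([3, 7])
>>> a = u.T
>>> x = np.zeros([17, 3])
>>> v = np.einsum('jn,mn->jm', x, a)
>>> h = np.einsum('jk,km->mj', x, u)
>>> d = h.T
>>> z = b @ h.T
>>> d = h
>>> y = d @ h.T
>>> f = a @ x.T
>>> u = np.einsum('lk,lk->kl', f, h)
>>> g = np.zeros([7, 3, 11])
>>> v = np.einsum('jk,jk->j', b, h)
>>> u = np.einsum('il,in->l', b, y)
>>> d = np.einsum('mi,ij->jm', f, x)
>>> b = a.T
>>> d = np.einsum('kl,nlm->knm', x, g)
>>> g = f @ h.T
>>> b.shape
(3, 7)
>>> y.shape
(7, 7)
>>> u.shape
(17,)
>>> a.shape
(7, 3)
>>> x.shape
(17, 3)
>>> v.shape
(7,)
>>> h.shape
(7, 17)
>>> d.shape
(17, 7, 11)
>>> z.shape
(7, 7)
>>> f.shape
(7, 17)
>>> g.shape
(7, 7)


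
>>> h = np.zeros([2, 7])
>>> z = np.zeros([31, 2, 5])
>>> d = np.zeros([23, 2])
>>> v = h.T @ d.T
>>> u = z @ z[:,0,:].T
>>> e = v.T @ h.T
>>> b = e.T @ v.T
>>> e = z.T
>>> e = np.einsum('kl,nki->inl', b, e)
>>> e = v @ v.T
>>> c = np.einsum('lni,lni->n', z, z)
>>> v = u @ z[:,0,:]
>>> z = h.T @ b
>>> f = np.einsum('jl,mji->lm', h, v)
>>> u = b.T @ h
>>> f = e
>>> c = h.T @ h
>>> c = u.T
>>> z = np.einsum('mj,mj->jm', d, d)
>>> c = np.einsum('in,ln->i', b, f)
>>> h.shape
(2, 7)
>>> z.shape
(2, 23)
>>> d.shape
(23, 2)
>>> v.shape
(31, 2, 5)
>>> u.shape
(7, 7)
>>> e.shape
(7, 7)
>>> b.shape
(2, 7)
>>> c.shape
(2,)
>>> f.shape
(7, 7)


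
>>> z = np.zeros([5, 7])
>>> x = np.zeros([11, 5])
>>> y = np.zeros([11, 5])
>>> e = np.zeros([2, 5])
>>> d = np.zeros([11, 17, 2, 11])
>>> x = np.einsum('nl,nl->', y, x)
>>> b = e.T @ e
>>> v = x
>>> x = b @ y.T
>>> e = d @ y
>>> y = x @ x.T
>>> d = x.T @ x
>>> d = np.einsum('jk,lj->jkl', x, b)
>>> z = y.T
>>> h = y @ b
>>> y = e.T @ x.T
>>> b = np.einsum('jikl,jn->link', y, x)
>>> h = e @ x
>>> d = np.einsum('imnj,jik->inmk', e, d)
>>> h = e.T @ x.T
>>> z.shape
(5, 5)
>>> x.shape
(5, 11)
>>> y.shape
(5, 2, 17, 5)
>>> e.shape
(11, 17, 2, 5)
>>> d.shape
(11, 2, 17, 5)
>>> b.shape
(5, 2, 11, 17)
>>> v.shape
()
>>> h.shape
(5, 2, 17, 5)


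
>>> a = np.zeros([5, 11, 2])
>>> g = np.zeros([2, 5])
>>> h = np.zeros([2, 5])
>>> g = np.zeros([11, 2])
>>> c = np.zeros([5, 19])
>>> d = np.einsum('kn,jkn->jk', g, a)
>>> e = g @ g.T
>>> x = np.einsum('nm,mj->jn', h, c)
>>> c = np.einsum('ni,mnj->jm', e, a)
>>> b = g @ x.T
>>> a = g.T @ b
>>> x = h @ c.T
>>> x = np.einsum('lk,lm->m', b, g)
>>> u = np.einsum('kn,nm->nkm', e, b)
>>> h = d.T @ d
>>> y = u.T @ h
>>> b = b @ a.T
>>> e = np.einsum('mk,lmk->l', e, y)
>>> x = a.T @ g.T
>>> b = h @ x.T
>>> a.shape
(2, 19)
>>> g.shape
(11, 2)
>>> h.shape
(11, 11)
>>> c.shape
(2, 5)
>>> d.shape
(5, 11)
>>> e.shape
(19,)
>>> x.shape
(19, 11)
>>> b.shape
(11, 19)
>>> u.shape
(11, 11, 19)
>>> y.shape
(19, 11, 11)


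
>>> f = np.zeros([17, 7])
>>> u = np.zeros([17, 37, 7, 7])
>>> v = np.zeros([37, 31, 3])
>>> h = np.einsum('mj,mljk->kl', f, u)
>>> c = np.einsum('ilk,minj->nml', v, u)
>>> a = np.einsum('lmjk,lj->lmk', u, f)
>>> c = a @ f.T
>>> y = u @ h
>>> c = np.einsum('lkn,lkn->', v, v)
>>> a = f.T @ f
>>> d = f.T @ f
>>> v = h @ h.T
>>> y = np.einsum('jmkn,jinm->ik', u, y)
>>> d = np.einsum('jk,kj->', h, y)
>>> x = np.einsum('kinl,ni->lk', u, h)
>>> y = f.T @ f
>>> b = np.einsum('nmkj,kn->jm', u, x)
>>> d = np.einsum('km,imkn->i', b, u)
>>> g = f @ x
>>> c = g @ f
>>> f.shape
(17, 7)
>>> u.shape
(17, 37, 7, 7)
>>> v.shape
(7, 7)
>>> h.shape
(7, 37)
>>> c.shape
(17, 7)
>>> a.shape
(7, 7)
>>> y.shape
(7, 7)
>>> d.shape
(17,)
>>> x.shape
(7, 17)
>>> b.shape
(7, 37)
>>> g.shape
(17, 17)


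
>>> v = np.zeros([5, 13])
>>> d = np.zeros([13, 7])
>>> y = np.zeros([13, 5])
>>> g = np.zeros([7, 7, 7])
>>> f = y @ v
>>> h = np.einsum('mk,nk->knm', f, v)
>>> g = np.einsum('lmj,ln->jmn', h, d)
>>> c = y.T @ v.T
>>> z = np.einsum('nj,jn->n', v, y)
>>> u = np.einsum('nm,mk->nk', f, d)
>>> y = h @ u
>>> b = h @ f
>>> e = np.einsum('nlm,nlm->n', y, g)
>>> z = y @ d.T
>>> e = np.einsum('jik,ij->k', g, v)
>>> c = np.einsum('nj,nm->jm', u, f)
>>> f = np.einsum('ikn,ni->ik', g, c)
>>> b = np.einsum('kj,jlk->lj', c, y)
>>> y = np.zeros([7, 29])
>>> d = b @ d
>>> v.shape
(5, 13)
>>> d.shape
(5, 7)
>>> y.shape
(7, 29)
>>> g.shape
(13, 5, 7)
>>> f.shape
(13, 5)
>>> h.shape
(13, 5, 13)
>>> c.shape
(7, 13)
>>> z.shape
(13, 5, 13)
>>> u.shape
(13, 7)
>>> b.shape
(5, 13)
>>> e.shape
(7,)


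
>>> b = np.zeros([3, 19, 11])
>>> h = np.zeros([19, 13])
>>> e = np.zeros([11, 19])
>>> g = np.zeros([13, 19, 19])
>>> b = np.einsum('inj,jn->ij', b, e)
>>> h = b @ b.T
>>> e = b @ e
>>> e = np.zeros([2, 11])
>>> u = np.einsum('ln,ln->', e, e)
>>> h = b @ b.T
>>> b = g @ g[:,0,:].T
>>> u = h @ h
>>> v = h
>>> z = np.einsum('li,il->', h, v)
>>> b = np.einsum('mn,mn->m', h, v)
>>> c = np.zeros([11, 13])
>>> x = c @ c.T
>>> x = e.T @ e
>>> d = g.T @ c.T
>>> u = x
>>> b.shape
(3,)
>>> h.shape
(3, 3)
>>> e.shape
(2, 11)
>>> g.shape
(13, 19, 19)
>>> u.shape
(11, 11)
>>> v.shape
(3, 3)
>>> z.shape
()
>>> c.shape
(11, 13)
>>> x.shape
(11, 11)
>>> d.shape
(19, 19, 11)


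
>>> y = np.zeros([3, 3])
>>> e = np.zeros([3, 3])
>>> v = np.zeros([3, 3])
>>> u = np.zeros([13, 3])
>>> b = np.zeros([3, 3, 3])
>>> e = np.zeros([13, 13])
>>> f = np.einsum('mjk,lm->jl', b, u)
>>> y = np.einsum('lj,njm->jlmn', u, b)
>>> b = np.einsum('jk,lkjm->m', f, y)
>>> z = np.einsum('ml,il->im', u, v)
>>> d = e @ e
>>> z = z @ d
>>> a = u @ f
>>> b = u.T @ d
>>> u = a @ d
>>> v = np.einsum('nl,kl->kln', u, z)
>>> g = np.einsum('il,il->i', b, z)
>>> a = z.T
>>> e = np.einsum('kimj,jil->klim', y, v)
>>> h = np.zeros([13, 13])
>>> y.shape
(3, 13, 3, 3)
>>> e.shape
(3, 13, 13, 3)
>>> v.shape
(3, 13, 13)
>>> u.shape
(13, 13)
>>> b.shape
(3, 13)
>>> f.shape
(3, 13)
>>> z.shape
(3, 13)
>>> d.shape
(13, 13)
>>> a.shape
(13, 3)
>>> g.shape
(3,)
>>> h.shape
(13, 13)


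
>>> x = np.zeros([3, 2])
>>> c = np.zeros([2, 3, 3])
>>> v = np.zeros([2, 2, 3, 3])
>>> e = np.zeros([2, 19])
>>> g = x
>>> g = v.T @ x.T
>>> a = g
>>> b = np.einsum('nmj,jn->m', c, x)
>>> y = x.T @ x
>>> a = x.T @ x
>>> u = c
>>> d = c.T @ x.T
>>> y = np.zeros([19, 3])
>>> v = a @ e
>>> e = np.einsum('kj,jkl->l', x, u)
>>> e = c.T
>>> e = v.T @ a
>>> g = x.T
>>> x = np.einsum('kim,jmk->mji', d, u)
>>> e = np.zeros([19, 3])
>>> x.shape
(3, 2, 3)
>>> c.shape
(2, 3, 3)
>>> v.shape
(2, 19)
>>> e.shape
(19, 3)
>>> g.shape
(2, 3)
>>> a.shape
(2, 2)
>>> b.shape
(3,)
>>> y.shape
(19, 3)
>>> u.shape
(2, 3, 3)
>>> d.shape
(3, 3, 3)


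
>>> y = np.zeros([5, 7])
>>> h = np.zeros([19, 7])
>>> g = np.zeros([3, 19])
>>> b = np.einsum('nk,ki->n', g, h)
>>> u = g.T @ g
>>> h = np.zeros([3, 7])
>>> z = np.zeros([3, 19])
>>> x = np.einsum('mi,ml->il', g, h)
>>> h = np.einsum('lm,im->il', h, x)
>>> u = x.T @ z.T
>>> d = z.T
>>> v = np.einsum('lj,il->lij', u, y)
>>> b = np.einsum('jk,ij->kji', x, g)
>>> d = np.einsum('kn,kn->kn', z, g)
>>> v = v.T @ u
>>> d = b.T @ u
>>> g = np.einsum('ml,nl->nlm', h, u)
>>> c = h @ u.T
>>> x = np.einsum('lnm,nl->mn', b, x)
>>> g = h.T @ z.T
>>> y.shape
(5, 7)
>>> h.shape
(19, 3)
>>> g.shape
(3, 3)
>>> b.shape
(7, 19, 3)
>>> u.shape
(7, 3)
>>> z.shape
(3, 19)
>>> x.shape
(3, 19)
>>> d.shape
(3, 19, 3)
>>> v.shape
(3, 5, 3)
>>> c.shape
(19, 7)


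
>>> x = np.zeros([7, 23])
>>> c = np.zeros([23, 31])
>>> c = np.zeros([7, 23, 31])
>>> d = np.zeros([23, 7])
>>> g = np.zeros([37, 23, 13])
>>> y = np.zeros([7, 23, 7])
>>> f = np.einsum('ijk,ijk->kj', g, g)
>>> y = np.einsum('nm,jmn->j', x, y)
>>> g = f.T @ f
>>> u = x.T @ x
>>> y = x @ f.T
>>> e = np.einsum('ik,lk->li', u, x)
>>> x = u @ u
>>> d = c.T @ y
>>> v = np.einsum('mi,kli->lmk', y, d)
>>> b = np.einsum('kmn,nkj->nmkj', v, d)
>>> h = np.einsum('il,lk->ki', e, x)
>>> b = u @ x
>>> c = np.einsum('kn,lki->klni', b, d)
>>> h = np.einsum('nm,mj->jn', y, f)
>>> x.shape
(23, 23)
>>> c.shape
(23, 31, 23, 13)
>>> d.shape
(31, 23, 13)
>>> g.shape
(23, 23)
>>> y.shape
(7, 13)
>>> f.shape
(13, 23)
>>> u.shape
(23, 23)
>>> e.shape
(7, 23)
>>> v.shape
(23, 7, 31)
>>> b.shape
(23, 23)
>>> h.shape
(23, 7)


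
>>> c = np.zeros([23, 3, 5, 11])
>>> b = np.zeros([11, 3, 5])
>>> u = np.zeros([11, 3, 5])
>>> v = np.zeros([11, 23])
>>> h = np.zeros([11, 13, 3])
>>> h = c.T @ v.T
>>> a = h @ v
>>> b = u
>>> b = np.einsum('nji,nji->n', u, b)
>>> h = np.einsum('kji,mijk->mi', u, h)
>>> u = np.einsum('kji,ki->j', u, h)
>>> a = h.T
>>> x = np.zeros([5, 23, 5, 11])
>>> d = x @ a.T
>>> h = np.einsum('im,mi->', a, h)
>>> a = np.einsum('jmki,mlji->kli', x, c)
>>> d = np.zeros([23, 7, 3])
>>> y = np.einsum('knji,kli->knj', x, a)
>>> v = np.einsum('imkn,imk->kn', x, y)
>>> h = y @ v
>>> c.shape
(23, 3, 5, 11)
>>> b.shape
(11,)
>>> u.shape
(3,)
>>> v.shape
(5, 11)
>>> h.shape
(5, 23, 11)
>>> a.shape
(5, 3, 11)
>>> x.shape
(5, 23, 5, 11)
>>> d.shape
(23, 7, 3)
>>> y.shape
(5, 23, 5)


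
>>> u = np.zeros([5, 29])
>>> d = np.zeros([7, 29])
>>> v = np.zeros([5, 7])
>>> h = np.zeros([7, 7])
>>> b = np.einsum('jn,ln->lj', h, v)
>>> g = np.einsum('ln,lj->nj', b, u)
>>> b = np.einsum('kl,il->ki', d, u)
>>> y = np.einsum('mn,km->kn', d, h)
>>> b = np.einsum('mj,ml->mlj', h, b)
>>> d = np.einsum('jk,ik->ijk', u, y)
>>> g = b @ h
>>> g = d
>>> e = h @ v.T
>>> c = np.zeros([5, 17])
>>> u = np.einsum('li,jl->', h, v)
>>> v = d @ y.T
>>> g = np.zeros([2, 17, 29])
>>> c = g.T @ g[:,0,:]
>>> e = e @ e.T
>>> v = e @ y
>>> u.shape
()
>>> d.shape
(7, 5, 29)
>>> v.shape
(7, 29)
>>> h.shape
(7, 7)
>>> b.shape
(7, 5, 7)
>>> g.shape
(2, 17, 29)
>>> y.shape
(7, 29)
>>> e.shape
(7, 7)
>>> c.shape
(29, 17, 29)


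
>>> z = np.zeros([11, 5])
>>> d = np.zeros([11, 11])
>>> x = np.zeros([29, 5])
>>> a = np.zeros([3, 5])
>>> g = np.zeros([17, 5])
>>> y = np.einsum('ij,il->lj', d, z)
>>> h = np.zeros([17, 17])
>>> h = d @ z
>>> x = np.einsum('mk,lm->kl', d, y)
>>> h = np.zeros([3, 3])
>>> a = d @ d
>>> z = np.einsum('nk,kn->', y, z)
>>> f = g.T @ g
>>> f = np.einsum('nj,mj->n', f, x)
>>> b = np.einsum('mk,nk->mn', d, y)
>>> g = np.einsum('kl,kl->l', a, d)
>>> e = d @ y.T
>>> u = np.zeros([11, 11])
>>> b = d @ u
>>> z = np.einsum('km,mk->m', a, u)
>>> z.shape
(11,)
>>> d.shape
(11, 11)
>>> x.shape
(11, 5)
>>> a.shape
(11, 11)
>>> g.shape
(11,)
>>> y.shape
(5, 11)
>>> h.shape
(3, 3)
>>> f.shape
(5,)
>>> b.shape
(11, 11)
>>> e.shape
(11, 5)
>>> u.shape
(11, 11)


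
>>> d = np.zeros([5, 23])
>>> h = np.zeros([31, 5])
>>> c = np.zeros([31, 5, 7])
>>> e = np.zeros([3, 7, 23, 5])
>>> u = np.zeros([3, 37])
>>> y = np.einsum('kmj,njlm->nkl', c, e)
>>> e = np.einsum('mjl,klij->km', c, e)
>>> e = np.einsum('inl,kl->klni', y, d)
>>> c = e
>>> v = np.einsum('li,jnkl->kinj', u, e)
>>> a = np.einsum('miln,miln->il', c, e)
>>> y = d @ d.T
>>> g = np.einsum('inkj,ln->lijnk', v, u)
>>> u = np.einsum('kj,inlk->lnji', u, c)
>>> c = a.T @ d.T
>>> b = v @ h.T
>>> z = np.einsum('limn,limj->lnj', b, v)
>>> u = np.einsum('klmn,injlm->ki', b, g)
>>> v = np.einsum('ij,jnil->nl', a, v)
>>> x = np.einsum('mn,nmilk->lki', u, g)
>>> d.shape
(5, 23)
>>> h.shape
(31, 5)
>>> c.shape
(31, 5)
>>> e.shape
(5, 23, 31, 3)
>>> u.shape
(31, 3)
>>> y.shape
(5, 5)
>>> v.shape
(37, 5)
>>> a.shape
(23, 31)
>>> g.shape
(3, 31, 5, 37, 23)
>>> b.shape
(31, 37, 23, 31)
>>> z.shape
(31, 31, 5)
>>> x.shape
(37, 23, 5)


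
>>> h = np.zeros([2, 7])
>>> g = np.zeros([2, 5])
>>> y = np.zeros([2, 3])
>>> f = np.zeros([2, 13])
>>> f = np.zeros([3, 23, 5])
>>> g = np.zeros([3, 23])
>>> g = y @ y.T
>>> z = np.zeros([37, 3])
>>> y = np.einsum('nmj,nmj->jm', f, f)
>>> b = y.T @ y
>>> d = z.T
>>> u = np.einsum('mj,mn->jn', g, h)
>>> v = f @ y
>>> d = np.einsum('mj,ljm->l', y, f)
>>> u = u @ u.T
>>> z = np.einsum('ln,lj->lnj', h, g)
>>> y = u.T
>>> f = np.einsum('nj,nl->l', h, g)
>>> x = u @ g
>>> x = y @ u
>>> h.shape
(2, 7)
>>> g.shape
(2, 2)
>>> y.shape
(2, 2)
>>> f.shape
(2,)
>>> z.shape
(2, 7, 2)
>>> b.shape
(23, 23)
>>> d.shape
(3,)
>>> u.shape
(2, 2)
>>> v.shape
(3, 23, 23)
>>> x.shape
(2, 2)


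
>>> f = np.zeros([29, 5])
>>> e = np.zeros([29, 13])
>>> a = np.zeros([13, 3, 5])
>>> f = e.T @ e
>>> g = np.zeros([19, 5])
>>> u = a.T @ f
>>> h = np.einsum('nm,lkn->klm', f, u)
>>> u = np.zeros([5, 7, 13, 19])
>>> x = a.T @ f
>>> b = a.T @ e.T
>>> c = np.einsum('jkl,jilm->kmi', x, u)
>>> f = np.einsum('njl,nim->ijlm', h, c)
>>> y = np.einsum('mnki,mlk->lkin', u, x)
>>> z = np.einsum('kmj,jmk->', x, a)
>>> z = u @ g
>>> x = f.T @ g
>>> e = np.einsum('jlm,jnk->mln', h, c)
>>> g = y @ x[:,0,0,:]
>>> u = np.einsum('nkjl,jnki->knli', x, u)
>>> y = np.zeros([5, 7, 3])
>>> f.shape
(19, 5, 13, 7)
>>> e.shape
(13, 5, 19)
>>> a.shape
(13, 3, 5)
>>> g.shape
(3, 13, 19, 5)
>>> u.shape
(13, 7, 5, 19)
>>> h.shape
(3, 5, 13)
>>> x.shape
(7, 13, 5, 5)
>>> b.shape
(5, 3, 29)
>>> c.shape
(3, 19, 7)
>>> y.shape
(5, 7, 3)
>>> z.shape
(5, 7, 13, 5)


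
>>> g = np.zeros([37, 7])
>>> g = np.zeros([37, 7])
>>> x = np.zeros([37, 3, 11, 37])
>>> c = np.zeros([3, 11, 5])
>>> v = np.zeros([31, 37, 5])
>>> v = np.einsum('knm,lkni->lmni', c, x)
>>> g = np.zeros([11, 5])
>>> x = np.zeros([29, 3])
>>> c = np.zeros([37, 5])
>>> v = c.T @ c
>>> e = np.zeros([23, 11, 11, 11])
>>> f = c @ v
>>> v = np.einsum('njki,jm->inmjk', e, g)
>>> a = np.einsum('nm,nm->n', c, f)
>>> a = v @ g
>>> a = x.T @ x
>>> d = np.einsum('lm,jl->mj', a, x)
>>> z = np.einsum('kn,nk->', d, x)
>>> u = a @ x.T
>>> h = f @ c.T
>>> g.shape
(11, 5)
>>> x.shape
(29, 3)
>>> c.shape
(37, 5)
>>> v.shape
(11, 23, 5, 11, 11)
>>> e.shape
(23, 11, 11, 11)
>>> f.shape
(37, 5)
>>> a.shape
(3, 3)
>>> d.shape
(3, 29)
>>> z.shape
()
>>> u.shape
(3, 29)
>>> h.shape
(37, 37)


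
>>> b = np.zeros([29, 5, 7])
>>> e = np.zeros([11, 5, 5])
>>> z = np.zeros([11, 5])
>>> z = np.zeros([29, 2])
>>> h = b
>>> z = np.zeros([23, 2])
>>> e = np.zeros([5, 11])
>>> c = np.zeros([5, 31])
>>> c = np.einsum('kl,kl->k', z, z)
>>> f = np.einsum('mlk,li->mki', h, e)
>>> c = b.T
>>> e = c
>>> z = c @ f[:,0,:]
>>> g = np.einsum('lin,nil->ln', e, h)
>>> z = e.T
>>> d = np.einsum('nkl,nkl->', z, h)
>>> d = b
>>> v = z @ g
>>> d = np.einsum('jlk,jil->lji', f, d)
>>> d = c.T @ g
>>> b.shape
(29, 5, 7)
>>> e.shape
(7, 5, 29)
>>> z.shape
(29, 5, 7)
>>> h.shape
(29, 5, 7)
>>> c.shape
(7, 5, 29)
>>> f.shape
(29, 7, 11)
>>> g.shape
(7, 29)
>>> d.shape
(29, 5, 29)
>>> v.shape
(29, 5, 29)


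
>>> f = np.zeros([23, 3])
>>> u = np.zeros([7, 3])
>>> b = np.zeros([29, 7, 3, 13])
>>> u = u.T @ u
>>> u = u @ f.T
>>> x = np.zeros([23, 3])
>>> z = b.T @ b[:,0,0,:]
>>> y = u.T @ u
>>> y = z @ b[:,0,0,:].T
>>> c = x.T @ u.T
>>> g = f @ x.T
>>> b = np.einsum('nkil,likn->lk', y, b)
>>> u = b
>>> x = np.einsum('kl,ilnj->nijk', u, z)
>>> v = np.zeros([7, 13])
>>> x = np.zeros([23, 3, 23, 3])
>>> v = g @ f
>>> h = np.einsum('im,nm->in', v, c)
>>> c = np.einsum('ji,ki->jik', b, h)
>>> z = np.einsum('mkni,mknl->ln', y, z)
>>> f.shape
(23, 3)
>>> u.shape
(29, 3)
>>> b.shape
(29, 3)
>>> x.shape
(23, 3, 23, 3)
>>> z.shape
(13, 7)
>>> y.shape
(13, 3, 7, 29)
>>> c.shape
(29, 3, 23)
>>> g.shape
(23, 23)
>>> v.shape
(23, 3)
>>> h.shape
(23, 3)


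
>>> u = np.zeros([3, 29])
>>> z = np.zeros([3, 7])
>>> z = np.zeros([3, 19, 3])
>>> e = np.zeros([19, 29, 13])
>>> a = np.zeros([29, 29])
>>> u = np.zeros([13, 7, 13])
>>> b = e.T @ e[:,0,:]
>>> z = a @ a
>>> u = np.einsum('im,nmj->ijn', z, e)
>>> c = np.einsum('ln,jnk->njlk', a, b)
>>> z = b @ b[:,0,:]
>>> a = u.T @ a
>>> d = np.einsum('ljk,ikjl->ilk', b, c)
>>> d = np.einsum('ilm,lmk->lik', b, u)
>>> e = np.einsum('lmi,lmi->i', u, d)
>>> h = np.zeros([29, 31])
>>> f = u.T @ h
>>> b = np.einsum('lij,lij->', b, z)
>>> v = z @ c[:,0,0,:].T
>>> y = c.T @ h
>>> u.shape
(29, 13, 19)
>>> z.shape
(13, 29, 13)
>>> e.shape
(19,)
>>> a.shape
(19, 13, 29)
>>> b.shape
()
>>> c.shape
(29, 13, 29, 13)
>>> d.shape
(29, 13, 19)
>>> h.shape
(29, 31)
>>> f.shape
(19, 13, 31)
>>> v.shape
(13, 29, 29)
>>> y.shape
(13, 29, 13, 31)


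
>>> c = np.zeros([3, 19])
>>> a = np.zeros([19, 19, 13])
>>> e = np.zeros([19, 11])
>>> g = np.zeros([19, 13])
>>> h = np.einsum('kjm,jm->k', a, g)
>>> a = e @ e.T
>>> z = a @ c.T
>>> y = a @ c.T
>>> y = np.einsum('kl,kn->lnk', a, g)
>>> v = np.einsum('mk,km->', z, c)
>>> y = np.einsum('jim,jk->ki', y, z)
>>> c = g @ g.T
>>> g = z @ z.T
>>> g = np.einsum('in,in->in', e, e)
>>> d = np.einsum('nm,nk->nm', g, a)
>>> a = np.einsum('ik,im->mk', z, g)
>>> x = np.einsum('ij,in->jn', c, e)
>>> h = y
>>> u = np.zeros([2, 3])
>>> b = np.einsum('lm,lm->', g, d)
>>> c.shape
(19, 19)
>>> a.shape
(11, 3)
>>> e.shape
(19, 11)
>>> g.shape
(19, 11)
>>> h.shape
(3, 13)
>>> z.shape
(19, 3)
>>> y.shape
(3, 13)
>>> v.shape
()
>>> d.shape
(19, 11)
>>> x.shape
(19, 11)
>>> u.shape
(2, 3)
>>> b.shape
()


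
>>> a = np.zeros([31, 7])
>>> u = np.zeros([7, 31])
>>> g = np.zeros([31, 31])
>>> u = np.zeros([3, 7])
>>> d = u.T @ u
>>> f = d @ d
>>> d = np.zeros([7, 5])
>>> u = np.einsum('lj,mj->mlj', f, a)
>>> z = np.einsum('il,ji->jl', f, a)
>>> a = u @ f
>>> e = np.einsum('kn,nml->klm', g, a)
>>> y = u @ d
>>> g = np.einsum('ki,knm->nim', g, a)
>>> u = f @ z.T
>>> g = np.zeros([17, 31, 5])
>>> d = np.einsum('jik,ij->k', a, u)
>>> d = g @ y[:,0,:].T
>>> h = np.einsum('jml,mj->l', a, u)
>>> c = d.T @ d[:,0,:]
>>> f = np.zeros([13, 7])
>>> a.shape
(31, 7, 7)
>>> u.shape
(7, 31)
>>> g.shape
(17, 31, 5)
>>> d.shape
(17, 31, 31)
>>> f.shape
(13, 7)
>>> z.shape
(31, 7)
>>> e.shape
(31, 7, 7)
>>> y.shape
(31, 7, 5)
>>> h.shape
(7,)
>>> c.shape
(31, 31, 31)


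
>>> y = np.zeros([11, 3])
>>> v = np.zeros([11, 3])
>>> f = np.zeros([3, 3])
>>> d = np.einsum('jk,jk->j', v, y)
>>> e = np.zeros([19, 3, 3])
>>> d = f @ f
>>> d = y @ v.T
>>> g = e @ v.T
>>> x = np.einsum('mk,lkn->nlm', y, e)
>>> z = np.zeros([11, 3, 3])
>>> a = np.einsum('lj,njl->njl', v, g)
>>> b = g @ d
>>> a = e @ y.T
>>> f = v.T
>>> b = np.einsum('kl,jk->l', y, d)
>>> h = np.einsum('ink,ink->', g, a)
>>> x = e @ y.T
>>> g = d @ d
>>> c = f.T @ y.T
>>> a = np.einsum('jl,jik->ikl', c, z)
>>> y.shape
(11, 3)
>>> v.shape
(11, 3)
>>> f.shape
(3, 11)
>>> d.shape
(11, 11)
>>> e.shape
(19, 3, 3)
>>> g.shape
(11, 11)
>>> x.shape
(19, 3, 11)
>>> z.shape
(11, 3, 3)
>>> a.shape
(3, 3, 11)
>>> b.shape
(3,)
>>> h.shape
()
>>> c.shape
(11, 11)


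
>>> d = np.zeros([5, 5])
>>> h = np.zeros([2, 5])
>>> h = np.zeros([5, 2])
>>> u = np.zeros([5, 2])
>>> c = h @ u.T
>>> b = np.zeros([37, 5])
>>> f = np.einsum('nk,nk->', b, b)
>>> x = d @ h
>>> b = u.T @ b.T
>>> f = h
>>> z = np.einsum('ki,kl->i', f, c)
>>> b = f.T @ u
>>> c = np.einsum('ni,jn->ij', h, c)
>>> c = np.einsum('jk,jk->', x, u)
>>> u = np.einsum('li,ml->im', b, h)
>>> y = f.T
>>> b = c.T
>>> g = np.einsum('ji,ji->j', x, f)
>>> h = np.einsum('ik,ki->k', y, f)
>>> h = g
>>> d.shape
(5, 5)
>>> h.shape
(5,)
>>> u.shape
(2, 5)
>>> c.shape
()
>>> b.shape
()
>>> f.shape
(5, 2)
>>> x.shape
(5, 2)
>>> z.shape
(2,)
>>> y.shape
(2, 5)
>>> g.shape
(5,)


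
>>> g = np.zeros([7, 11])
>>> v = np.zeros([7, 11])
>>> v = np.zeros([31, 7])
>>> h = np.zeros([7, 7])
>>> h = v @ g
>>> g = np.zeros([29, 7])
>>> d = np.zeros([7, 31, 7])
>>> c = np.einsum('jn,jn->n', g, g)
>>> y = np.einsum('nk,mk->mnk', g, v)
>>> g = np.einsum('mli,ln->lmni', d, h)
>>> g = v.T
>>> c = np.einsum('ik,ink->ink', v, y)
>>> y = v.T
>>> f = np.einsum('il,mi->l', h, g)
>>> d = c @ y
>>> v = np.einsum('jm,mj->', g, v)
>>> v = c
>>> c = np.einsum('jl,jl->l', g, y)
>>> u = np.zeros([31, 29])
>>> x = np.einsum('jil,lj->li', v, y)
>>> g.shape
(7, 31)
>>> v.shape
(31, 29, 7)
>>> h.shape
(31, 11)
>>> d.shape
(31, 29, 31)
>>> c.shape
(31,)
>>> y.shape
(7, 31)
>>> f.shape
(11,)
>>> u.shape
(31, 29)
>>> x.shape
(7, 29)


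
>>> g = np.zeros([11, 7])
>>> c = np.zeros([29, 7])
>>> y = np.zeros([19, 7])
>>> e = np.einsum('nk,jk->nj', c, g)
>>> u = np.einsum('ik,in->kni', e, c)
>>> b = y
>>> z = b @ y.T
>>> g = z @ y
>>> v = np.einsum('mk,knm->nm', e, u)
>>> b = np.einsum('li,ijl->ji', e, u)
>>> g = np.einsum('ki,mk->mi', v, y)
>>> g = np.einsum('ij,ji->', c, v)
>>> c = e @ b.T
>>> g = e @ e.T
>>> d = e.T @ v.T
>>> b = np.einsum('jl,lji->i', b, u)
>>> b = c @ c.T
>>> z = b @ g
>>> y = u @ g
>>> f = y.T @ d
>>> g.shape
(29, 29)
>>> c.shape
(29, 7)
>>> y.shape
(11, 7, 29)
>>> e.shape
(29, 11)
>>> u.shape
(11, 7, 29)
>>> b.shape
(29, 29)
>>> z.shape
(29, 29)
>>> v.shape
(7, 29)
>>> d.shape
(11, 7)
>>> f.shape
(29, 7, 7)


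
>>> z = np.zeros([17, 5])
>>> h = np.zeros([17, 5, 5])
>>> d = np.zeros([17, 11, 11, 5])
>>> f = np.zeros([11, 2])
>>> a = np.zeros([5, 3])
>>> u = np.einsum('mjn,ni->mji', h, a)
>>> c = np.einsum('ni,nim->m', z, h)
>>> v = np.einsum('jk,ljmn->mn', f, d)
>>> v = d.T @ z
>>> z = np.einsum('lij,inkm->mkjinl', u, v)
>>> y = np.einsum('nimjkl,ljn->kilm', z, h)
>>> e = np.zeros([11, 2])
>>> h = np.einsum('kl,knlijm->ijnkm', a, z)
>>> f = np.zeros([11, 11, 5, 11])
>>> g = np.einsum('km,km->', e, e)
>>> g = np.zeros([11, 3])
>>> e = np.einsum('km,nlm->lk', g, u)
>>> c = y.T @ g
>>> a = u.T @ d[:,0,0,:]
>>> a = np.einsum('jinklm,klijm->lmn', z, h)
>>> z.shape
(5, 11, 3, 5, 11, 17)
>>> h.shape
(5, 11, 11, 5, 17)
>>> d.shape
(17, 11, 11, 5)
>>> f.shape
(11, 11, 5, 11)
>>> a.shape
(11, 17, 3)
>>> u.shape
(17, 5, 3)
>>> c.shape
(3, 17, 11, 3)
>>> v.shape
(5, 11, 11, 5)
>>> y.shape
(11, 11, 17, 3)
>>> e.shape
(5, 11)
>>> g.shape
(11, 3)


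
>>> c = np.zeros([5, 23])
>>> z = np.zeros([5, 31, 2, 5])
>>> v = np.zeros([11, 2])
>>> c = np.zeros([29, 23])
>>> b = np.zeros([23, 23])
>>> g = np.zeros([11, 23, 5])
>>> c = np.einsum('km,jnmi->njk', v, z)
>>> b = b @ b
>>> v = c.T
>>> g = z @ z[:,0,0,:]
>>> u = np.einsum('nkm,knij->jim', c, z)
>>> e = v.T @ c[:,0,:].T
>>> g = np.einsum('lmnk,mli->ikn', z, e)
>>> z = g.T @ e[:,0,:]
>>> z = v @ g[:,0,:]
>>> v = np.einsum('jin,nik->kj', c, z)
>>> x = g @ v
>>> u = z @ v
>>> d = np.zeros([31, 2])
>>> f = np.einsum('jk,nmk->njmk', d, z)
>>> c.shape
(31, 5, 11)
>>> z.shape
(11, 5, 2)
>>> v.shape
(2, 31)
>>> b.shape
(23, 23)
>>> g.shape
(31, 5, 2)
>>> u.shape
(11, 5, 31)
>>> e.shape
(31, 5, 31)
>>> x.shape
(31, 5, 31)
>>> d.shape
(31, 2)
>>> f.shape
(11, 31, 5, 2)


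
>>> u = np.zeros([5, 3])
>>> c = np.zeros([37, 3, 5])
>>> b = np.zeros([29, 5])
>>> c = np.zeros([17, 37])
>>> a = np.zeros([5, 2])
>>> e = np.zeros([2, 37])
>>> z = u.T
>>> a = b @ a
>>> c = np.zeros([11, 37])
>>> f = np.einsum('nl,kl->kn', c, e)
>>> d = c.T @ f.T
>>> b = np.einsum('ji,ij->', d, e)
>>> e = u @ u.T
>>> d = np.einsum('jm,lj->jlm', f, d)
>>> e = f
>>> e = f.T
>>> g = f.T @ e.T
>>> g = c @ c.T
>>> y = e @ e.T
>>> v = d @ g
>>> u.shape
(5, 3)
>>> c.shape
(11, 37)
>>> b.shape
()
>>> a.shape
(29, 2)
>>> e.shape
(11, 2)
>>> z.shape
(3, 5)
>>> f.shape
(2, 11)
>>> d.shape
(2, 37, 11)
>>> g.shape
(11, 11)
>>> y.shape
(11, 11)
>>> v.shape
(2, 37, 11)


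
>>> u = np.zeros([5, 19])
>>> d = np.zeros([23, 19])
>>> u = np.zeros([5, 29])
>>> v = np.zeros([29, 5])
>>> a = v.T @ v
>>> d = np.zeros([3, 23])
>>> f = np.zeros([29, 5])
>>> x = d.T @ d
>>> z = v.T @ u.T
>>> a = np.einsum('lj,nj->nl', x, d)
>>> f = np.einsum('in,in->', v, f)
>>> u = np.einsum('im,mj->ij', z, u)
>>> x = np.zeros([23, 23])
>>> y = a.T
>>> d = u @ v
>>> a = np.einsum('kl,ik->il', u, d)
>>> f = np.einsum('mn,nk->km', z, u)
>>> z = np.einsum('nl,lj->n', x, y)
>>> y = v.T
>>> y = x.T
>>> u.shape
(5, 29)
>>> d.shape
(5, 5)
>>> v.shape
(29, 5)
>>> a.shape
(5, 29)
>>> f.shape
(29, 5)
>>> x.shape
(23, 23)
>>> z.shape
(23,)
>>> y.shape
(23, 23)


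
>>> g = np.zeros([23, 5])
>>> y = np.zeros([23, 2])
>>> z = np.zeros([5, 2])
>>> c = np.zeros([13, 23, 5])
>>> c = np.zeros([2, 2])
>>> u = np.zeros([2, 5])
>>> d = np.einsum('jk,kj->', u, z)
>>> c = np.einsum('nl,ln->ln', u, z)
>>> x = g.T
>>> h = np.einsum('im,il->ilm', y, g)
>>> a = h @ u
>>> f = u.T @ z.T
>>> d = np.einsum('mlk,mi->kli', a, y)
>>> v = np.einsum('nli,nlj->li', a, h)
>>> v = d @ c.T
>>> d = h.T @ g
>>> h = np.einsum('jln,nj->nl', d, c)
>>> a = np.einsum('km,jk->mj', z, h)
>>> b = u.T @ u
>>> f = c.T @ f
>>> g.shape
(23, 5)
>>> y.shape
(23, 2)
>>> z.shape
(5, 2)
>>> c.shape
(5, 2)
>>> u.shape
(2, 5)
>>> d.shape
(2, 5, 5)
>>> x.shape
(5, 23)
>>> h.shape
(5, 5)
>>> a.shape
(2, 5)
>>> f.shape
(2, 5)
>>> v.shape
(5, 5, 5)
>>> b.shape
(5, 5)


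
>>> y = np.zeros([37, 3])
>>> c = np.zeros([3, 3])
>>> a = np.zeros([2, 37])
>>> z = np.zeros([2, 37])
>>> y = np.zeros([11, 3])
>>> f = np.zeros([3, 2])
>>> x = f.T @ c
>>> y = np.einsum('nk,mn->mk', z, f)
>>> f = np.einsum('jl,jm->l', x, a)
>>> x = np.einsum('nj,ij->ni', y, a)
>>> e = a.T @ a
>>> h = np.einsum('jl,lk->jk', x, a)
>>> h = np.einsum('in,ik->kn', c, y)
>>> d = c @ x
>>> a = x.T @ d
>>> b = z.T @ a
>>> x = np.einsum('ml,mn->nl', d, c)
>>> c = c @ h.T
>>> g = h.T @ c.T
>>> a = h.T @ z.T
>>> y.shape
(3, 37)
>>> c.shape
(3, 37)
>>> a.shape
(3, 2)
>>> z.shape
(2, 37)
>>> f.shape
(3,)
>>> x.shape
(3, 2)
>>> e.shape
(37, 37)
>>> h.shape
(37, 3)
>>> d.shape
(3, 2)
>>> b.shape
(37, 2)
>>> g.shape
(3, 3)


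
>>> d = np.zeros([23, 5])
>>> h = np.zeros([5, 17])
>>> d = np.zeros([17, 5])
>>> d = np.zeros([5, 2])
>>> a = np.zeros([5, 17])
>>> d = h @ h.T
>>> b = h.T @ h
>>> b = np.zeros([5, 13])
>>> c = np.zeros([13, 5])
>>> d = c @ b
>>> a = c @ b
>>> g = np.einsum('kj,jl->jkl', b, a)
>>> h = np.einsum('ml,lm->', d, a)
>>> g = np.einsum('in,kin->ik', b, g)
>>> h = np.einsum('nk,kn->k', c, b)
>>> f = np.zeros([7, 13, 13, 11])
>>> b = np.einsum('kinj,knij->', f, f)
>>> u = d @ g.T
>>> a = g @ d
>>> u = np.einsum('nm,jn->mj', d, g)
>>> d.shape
(13, 13)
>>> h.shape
(5,)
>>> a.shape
(5, 13)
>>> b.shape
()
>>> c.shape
(13, 5)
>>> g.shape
(5, 13)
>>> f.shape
(7, 13, 13, 11)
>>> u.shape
(13, 5)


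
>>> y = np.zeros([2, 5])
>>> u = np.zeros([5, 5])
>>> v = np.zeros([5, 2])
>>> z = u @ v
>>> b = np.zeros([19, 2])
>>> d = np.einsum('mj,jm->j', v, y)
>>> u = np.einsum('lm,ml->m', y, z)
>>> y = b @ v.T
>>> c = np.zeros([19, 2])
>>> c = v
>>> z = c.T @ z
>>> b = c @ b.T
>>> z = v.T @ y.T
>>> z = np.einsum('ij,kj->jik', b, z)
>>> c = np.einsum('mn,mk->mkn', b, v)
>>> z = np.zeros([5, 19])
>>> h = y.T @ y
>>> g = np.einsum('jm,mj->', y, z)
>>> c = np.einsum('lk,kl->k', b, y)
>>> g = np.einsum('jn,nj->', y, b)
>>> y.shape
(19, 5)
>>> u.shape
(5,)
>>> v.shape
(5, 2)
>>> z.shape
(5, 19)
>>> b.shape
(5, 19)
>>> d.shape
(2,)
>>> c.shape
(19,)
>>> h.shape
(5, 5)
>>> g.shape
()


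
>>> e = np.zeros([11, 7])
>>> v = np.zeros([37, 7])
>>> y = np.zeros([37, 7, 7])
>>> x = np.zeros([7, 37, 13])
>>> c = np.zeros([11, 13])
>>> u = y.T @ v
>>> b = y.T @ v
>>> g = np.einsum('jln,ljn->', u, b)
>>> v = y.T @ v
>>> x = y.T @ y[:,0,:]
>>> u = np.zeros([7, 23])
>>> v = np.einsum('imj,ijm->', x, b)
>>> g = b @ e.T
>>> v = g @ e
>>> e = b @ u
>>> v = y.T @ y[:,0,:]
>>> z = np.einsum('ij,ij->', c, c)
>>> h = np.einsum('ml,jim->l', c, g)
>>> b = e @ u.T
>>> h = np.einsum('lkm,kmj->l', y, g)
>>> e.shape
(7, 7, 23)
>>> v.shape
(7, 7, 7)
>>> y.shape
(37, 7, 7)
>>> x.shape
(7, 7, 7)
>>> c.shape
(11, 13)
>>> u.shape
(7, 23)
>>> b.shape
(7, 7, 7)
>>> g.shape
(7, 7, 11)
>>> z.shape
()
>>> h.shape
(37,)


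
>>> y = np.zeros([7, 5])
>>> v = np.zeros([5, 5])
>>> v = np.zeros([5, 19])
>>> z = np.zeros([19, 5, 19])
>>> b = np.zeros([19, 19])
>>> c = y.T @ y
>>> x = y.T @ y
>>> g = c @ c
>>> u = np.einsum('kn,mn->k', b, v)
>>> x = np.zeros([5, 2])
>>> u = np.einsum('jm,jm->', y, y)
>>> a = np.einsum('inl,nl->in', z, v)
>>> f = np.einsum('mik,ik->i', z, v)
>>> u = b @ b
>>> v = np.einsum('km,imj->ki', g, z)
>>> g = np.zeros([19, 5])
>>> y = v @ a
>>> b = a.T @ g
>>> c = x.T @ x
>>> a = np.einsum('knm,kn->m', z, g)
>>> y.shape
(5, 5)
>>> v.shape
(5, 19)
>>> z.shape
(19, 5, 19)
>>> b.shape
(5, 5)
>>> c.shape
(2, 2)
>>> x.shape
(5, 2)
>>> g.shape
(19, 5)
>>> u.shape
(19, 19)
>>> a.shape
(19,)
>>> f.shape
(5,)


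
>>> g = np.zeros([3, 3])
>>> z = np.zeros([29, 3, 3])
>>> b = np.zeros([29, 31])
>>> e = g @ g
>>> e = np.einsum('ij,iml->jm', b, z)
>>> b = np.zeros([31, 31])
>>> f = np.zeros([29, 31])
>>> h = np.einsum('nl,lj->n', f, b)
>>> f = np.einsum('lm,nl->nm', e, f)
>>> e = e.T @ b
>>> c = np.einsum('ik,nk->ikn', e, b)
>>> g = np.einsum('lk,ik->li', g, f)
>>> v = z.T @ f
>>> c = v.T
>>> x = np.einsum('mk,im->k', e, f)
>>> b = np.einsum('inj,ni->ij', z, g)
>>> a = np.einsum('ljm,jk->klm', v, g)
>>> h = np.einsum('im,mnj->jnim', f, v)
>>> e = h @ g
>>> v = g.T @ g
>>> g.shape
(3, 29)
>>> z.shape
(29, 3, 3)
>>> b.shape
(29, 3)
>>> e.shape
(3, 3, 29, 29)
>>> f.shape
(29, 3)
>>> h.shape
(3, 3, 29, 3)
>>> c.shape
(3, 3, 3)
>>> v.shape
(29, 29)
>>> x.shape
(31,)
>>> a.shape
(29, 3, 3)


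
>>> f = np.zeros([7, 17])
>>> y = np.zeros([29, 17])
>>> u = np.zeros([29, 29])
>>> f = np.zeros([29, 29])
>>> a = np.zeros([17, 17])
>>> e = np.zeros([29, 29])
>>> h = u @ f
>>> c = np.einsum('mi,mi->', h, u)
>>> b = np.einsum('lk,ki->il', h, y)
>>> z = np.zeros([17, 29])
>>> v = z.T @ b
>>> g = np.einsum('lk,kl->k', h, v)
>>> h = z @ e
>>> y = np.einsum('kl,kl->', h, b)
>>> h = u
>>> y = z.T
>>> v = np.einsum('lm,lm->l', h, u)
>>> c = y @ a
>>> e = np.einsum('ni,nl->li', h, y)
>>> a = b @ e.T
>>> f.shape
(29, 29)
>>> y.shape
(29, 17)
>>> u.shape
(29, 29)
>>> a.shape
(17, 17)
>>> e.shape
(17, 29)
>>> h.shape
(29, 29)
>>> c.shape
(29, 17)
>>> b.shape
(17, 29)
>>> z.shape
(17, 29)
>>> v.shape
(29,)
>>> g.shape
(29,)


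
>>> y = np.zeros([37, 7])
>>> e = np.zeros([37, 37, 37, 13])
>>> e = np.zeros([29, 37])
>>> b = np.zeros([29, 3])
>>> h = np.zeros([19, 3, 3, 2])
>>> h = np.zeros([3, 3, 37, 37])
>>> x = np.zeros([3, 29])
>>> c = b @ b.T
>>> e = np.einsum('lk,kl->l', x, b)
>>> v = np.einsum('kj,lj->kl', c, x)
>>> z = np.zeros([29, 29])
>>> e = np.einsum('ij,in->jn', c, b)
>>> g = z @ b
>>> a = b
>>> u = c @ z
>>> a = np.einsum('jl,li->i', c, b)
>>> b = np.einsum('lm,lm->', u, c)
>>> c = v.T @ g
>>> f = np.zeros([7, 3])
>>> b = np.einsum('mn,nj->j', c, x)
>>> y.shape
(37, 7)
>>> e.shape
(29, 3)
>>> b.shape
(29,)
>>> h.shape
(3, 3, 37, 37)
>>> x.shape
(3, 29)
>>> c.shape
(3, 3)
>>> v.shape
(29, 3)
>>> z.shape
(29, 29)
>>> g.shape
(29, 3)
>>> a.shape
(3,)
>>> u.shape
(29, 29)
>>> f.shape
(7, 3)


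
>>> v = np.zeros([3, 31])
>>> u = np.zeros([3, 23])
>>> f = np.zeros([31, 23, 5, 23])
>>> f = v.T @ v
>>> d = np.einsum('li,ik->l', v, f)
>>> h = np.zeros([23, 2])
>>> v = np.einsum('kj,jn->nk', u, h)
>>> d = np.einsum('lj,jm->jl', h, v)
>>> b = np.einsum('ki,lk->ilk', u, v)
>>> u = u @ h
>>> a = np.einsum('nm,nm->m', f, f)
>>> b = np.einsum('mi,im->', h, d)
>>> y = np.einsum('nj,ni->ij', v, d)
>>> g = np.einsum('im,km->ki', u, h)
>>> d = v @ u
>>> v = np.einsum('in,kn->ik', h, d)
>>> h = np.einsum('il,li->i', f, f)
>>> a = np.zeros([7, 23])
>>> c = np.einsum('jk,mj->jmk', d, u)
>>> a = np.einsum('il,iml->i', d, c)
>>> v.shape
(23, 2)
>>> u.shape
(3, 2)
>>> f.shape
(31, 31)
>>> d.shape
(2, 2)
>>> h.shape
(31,)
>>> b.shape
()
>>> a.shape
(2,)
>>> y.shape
(23, 3)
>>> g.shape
(23, 3)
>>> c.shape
(2, 3, 2)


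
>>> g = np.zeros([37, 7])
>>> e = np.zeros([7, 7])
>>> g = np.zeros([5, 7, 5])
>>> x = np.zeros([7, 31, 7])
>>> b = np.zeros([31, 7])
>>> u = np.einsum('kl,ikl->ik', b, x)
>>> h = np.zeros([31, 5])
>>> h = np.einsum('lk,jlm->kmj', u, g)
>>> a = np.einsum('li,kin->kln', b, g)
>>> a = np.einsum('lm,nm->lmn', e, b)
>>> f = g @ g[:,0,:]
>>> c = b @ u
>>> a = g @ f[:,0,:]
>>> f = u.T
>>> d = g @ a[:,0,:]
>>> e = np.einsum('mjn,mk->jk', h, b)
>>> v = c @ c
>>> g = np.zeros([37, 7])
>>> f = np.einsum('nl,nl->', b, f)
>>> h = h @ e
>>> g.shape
(37, 7)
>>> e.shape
(5, 7)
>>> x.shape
(7, 31, 7)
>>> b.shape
(31, 7)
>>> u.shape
(7, 31)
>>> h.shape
(31, 5, 7)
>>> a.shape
(5, 7, 5)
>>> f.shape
()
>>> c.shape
(31, 31)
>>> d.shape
(5, 7, 5)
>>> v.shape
(31, 31)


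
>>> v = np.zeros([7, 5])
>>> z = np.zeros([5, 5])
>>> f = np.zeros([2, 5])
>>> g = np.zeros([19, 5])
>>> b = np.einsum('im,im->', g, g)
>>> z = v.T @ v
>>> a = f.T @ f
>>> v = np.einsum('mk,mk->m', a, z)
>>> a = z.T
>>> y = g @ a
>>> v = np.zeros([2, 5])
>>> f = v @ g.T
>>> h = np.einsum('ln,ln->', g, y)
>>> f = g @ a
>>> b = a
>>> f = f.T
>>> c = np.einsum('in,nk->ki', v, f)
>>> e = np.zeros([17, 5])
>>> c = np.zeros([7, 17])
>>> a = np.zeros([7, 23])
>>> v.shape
(2, 5)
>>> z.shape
(5, 5)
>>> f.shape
(5, 19)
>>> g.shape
(19, 5)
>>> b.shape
(5, 5)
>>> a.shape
(7, 23)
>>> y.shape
(19, 5)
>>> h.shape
()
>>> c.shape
(7, 17)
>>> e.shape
(17, 5)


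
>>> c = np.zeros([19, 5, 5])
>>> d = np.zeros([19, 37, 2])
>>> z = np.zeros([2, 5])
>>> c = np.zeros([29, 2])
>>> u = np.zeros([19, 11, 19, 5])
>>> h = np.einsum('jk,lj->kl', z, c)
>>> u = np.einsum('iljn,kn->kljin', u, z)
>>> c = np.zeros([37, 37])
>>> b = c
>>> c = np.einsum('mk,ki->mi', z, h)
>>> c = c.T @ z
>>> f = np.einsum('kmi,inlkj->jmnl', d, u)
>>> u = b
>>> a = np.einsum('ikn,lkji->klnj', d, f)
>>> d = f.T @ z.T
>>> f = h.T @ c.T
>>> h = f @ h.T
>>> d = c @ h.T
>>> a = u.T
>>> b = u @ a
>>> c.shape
(29, 5)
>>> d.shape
(29, 29)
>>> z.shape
(2, 5)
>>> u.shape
(37, 37)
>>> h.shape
(29, 5)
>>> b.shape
(37, 37)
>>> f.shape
(29, 29)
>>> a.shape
(37, 37)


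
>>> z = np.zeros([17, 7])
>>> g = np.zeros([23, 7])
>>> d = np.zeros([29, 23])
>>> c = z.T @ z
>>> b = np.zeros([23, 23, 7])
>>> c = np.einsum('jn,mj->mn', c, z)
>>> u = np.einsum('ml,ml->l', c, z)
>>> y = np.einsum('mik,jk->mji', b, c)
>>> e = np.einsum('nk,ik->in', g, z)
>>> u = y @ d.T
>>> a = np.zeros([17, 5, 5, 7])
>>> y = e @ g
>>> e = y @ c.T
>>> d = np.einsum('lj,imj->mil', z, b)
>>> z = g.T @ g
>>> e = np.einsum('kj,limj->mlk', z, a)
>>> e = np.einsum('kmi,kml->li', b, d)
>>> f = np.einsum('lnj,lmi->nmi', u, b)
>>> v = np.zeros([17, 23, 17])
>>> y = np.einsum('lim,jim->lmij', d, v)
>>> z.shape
(7, 7)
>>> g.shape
(23, 7)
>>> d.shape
(23, 23, 17)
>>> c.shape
(17, 7)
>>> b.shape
(23, 23, 7)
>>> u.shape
(23, 17, 29)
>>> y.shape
(23, 17, 23, 17)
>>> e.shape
(17, 7)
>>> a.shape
(17, 5, 5, 7)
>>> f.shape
(17, 23, 7)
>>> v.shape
(17, 23, 17)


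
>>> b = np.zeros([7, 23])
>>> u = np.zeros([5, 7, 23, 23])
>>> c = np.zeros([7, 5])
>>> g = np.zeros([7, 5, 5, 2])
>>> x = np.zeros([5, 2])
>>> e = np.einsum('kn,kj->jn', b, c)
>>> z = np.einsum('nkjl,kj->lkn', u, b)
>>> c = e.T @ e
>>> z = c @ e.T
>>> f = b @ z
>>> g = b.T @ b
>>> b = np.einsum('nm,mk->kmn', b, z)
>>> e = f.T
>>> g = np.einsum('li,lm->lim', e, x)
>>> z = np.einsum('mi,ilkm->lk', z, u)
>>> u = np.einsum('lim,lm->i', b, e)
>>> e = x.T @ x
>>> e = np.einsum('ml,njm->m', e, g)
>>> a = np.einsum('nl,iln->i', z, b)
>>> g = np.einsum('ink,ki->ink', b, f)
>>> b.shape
(5, 23, 7)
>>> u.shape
(23,)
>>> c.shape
(23, 23)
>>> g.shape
(5, 23, 7)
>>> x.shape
(5, 2)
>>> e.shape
(2,)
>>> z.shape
(7, 23)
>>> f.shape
(7, 5)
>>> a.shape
(5,)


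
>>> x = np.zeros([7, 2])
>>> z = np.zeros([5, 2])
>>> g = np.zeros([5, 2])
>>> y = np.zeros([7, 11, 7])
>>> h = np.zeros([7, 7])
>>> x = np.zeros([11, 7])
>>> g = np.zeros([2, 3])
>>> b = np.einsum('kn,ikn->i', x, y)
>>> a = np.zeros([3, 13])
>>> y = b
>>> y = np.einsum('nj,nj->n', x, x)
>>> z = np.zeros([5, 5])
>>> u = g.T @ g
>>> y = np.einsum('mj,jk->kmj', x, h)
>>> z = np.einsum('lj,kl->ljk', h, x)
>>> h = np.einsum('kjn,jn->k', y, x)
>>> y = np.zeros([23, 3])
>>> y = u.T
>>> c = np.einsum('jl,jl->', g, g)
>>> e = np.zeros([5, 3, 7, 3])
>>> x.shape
(11, 7)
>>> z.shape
(7, 7, 11)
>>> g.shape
(2, 3)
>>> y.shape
(3, 3)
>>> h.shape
(7,)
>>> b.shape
(7,)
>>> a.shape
(3, 13)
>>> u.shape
(3, 3)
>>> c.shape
()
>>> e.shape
(5, 3, 7, 3)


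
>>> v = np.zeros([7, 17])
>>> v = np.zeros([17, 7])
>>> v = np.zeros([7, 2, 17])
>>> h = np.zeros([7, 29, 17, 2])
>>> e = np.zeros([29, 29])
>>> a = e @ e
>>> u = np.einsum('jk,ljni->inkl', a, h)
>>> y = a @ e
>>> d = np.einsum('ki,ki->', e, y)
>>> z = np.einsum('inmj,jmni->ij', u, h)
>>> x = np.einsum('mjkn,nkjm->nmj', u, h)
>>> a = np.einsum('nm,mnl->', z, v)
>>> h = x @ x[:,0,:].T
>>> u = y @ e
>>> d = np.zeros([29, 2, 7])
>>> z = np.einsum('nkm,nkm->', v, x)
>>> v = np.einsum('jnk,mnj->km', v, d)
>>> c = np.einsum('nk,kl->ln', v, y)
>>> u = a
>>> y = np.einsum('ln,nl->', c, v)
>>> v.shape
(17, 29)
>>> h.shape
(7, 2, 7)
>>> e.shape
(29, 29)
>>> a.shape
()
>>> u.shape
()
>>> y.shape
()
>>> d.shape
(29, 2, 7)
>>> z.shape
()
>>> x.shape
(7, 2, 17)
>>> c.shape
(29, 17)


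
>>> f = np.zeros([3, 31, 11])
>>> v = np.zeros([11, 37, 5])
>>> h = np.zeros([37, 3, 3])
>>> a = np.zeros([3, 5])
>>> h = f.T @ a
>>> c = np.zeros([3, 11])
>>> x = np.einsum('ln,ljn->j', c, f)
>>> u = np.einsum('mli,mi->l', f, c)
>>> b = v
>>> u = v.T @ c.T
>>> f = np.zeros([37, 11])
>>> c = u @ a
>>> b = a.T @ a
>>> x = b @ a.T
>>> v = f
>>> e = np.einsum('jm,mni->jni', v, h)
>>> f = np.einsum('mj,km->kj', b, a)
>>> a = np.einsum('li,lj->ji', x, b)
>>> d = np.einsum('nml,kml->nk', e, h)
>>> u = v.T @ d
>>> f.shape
(3, 5)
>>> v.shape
(37, 11)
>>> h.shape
(11, 31, 5)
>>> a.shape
(5, 3)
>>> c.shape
(5, 37, 5)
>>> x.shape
(5, 3)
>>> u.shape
(11, 11)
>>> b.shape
(5, 5)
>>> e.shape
(37, 31, 5)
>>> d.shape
(37, 11)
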